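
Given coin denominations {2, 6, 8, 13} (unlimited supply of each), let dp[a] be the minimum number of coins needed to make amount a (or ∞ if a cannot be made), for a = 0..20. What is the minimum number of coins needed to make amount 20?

3

 a  0  1  2  3  4  5  6  7  8  9 10 11 12 13 14 15 16 17 18 19 20
dp  0  -  1  -  2  -  1  -  1  -  2  -  2  1  2  2  2  3  3  2  3
(- denotes ∞ / unreachable)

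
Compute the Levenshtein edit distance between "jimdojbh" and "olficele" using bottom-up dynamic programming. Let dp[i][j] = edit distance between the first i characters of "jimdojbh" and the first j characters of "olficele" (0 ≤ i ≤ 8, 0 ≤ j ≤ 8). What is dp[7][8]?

8

   ''  o  l  f  i  c  e  l  e
''  0  1  2  3  4  5  6  7  8
 j  1  1  2  3  4  5  6  7  8
 i  2  2  2  3  3  4  5  6  7
 m  3  3  3  3  4  4  5  6  7
 d  4  4  4  4  4  5  5  6  7
 o  5  4  5  5  5  5  6  6  7
 j  6  5  5  6  6  6  6  7  7
 b  7  6  6  6  7  7  7  7  8
 h  8  7  7  7  7  8  8  8  8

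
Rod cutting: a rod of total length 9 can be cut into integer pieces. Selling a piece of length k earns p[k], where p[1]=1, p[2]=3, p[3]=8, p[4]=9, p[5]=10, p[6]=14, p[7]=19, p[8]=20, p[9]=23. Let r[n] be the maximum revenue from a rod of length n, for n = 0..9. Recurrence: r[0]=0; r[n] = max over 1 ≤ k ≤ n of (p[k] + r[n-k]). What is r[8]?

20

   n    0    1    2    3    4    5    6    7    8    9
r[n]    0    1    3    8    9   11   16   19   20   24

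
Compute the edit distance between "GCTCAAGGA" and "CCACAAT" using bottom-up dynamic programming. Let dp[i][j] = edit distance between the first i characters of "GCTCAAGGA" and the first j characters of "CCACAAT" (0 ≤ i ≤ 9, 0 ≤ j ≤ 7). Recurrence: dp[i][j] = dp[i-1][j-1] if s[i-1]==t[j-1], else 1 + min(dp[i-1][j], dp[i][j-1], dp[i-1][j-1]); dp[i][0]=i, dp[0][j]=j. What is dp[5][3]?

2

   ''  C  C  A  C  A  A  T
''  0  1  2  3  4  5  6  7
 G  1  1  2  3  4  5  6  7
 C  2  1  1  2  3  4  5  6
 T  3  2  2  2  3  4  5  5
 C  4  3  2  3  2  3  4  5
 A  5  4  3  2  3  2  3  4
 A  6  5  4  3  3  3  2  3
 G  7  6  5  4  4  4  3  3
 G  8  7  6  5  5  5  4  4
 A  9  8  7  6  6  5  5  5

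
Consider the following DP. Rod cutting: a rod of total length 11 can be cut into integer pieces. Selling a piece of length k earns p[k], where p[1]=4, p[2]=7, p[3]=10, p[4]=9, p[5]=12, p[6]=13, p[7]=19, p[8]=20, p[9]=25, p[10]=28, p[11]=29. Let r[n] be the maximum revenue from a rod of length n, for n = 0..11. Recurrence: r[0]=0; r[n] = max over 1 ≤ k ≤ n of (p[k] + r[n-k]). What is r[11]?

   n    0    1    2    3    4    5    6    7    8    9   10   11
r[n]    0    4    8   12   16   20   24   28   32   36   40   44

44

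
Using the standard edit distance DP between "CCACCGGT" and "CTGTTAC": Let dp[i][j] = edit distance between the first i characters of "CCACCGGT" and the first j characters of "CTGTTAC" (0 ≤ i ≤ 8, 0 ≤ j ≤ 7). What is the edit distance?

7

   ''  C  T  G  T  T  A  C
''  0  1  2  3  4  5  6  7
 C  1  0  1  2  3  4  5  6
 C  2  1  1  2  3  4  5  5
 A  3  2  2  2  3  4  4  5
 C  4  3  3  3  3  4  5  4
 C  5  4  4  4  4  4  5  5
 G  6  5  5  4  5  5  5  6
 G  7  6  6  5  5  6  6  6
 T  8  7  6  6  5  5  6  7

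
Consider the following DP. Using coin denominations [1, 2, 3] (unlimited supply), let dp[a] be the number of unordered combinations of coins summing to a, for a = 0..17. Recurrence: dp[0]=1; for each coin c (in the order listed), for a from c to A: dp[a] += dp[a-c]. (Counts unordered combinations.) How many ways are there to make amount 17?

33

after  coin     0     1     2     3     4     5     6     7     8     9    10    11    12    13    14    15    16    17
          1     1     1     1     1     1     1     1     1     1     1     1     1     1     1     1     1     1     1
          2     1     1     2     2     3     3     4     4     5     5     6     6     7     7     8     8     9     9
          3     1     1     2     3     4     5     7     8    10    12    14    16    19    21    24    27    30    33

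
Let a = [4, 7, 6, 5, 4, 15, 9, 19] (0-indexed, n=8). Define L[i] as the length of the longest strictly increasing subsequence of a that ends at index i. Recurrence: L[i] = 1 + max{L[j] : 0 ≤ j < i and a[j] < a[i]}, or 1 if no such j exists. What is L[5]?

   i    0    1    2    3    4    5    6    7
a[i]    4    7    6    5    4   15    9   19
L[i]    1    2    2    2    1    3    3    4

3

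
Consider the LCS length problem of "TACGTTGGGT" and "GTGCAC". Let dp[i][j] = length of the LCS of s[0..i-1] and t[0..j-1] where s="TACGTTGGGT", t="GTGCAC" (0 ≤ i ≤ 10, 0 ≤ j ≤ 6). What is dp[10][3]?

   ''  G  T  G  C  A  C
''  0  0  0  0  0  0  0
 T  0  0  1  1  1  1  1
 A  0  0  1  1  1  2  2
 C  0  0  1  1  2  2  3
 G  0  1  1  2  2  2  3
 T  0  1  2  2  2  2  3
 T  0  1  2  2  2  2  3
 G  0  1  2  3  3  3  3
 G  0  1  2  3  3  3  3
 G  0  1  2  3  3  3  3
 T  0  1  2  3  3  3  3

3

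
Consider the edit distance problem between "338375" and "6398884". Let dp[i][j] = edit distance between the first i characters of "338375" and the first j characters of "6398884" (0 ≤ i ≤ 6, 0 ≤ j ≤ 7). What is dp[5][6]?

4

   ''  6  3  9  8  8  8  4
''  0  1  2  3  4  5  6  7
 3  1  1  1  2  3  4  5  6
 3  2  2  1  2  3  4  5  6
 8  3  3  2  2  2  3  4  5
 3  4  4  3  3  3  3  4  5
 7  5  5  4  4  4  4  4  5
 5  6  6  5  5  5  5  5  5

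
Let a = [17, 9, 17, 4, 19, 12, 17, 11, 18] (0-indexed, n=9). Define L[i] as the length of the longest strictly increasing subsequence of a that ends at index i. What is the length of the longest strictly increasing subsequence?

4

   i    0    1    2    3    4    5    6    7    8
a[i]   17    9   17    4   19   12   17   11   18
L[i]    1    1    2    1    3    2    3    2    4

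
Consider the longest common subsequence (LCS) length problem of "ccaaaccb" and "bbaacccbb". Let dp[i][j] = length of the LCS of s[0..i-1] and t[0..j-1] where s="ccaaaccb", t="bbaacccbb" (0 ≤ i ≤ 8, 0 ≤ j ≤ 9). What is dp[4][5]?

   ''  b  b  a  a  c  c  c  b  b
''  0  0  0  0  0  0  0  0  0  0
 c  0  0  0  0  0  1  1  1  1  1
 c  0  0  0  0  0  1  2  2  2  2
 a  0  0  0  1  1  1  2  2  2  2
 a  0  0  0  1  2  2  2  2  2  2
 a  0  0  0  1  2  2  2  2  2  2
 c  0  0  0  1  2  3  3  3  3  3
 c  0  0  0  1  2  3  4  4  4  4
 b  0  1  1  1  2  3  4  4  5  5

2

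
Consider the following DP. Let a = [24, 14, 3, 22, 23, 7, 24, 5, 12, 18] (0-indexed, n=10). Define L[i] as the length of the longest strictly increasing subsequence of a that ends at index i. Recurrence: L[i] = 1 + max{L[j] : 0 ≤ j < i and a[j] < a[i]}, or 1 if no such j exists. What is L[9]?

   i    0    1    2    3    4    5    6    7    8    9
a[i]   24   14    3   22   23    7   24    5   12   18
L[i]    1    1    1    2    3    2    4    2    3    4

4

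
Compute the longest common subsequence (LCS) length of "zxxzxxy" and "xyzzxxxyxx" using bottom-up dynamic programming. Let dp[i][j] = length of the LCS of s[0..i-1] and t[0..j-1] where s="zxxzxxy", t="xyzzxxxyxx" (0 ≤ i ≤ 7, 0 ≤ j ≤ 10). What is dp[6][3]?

   ''  x  y  z  z  x  x  x  y  x  x
''  0  0  0  0  0  0  0  0  0  0  0
 z  0  0  0  1  1  1  1  1  1  1  1
 x  0  1  1  1  1  2  2  2  2  2  2
 x  0  1  1  1  1  2  3  3  3  3  3
 z  0  1  1  2  2  2  3  3  3  3  3
 x  0  1  1  2  2  3  3  4  4  4  4
 x  0  1  1  2  2  3  4  4  4  5  5
 y  0  1  2  2  2  3  4  4  5  5  5

2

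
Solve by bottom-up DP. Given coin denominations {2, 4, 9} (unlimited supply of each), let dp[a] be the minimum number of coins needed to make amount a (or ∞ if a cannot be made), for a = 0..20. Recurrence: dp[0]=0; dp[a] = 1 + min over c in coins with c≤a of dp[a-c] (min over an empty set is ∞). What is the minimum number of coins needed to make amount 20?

 a  0  1  2  3  4  5  6  7  8  9 10 11 12 13 14 15 16 17 18 19 20
dp  0  -  1  -  1  -  2  -  2  1  3  2  3  2  4  3  4  3  2  4  3
(- denotes ∞ / unreachable)

3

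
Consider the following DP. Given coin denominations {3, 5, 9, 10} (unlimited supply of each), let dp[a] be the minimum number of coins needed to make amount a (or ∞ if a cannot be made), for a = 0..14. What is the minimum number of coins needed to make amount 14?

2

 a  0  1  2  3  4  5  6  7  8  9 10 11 12 13 14
dp  0  -  -  1  -  1  2  -  2  1  1  3  2  2  2
(- denotes ∞ / unreachable)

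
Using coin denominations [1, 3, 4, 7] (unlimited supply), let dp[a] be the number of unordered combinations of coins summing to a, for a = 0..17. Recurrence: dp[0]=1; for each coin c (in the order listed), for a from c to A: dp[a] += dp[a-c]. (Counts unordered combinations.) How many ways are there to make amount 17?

after  coin     0     1     2     3     4     5     6     7     8     9    10    11    12    13    14    15    16    17
          1     1     1     1     1     1     1     1     1     1     1     1     1     1     1     1     1     1     1
          3     1     1     1     2     2     2     3     3     3     4     4     4     5     5     5     6     6     6
          4     1     1     1     2     3     3     4     5     6     7     8     9    11    12    13    15    17    18
          7     1     1     1     2     3     3     4     6     7     8    10    12    14    16    19    22    25    28

28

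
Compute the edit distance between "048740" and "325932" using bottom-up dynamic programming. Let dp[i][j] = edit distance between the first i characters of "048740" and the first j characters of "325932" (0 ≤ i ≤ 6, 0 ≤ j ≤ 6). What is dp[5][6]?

6

   ''  3  2  5  9  3  2
''  0  1  2  3  4  5  6
 0  1  1  2  3  4  5  6
 4  2  2  2  3  4  5  6
 8  3  3  3  3  4  5  6
 7  4  4  4  4  4  5  6
 4  5  5  5  5  5  5  6
 0  6  6  6  6  6  6  6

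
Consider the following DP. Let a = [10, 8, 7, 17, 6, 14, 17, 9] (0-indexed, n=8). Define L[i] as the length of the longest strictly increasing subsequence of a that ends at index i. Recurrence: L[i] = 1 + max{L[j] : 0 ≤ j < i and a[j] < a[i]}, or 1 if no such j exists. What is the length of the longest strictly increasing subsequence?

   i    0    1    2    3    4    5    6    7
a[i]   10    8    7   17    6   14   17    9
L[i]    1    1    1    2    1    2    3    2

3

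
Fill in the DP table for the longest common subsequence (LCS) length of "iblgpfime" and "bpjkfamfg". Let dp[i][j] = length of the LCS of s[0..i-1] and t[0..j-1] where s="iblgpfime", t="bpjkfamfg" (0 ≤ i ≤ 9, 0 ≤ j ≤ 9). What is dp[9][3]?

   ''  b  p  j  k  f  a  m  f  g
''  0  0  0  0  0  0  0  0  0  0
 i  0  0  0  0  0  0  0  0  0  0
 b  0  1  1  1  1  1  1  1  1  1
 l  0  1  1  1  1  1  1  1  1  1
 g  0  1  1  1  1  1  1  1  1  2
 p  0  1  2  2  2  2  2  2  2  2
 f  0  1  2  2  2  3  3  3  3  3
 i  0  1  2  2  2  3  3  3  3  3
 m  0  1  2  2  2  3  3  4  4  4
 e  0  1  2  2  2  3  3  4  4  4

2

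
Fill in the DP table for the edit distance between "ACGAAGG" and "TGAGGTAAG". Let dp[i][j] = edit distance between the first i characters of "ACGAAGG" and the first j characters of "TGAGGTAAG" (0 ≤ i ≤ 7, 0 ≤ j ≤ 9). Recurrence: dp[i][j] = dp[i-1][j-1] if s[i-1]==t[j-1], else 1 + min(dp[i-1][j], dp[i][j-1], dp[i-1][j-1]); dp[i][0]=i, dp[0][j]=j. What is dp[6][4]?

3

   ''  T  G  A  G  G  T  A  A  G
''  0  1  2  3  4  5  6  7  8  9
 A  1  1  2  2  3  4  5  6  7  8
 C  2  2  2  3  3  4  5  6  7  8
 G  3  3  2  3  3  3  4  5  6  7
 A  4  4  3  2  3  4  4  4  5  6
 A  5  5  4  3  3  4  5  4  4  5
 G  6  6  5  4  3  3  4  5  5  4
 G  7  7  6  5  4  3  4  5  6  5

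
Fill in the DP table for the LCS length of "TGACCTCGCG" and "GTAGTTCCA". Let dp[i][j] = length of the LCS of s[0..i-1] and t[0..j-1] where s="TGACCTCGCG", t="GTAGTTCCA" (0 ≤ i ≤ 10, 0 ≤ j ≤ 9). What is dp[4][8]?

3

   ''  G  T  A  G  T  T  C  C  A
''  0  0  0  0  0  0  0  0  0  0
 T  0  0  1  1  1  1  1  1  1  1
 G  0  1  1  1  2  2  2  2  2  2
 A  0  1  1  2  2  2  2  2  2  3
 C  0  1  1  2  2  2  2  3  3  3
 C  0  1  1  2  2  2  2  3  4  4
 T  0  1  2  2  2  3  3  3  4  4
 C  0  1  2  2  2  3  3  4  4  4
 G  0  1  2  2  3  3  3  4  4  4
 C  0  1  2  2  3  3  3  4  5  5
 G  0  1  2  2  3  3  3  4  5  5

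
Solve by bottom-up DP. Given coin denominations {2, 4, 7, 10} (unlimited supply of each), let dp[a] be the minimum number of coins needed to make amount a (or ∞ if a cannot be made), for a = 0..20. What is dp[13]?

 a  0  1  2  3  4  5  6  7  8  9 10 11 12 13 14 15 16 17 18 19 20
dp  0  -  1  -  1  -  2  1  2  2  1  2  2  3  2  3  3  2  3  3  2
(- denotes ∞ / unreachable)

3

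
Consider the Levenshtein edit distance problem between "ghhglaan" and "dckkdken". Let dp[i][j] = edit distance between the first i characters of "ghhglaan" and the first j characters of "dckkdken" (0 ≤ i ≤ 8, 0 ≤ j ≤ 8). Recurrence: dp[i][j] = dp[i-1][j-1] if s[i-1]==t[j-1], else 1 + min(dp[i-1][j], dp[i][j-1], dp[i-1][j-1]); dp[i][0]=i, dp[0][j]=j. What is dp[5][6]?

   ''  d  c  k  k  d  k  e  n
''  0  1  2  3  4  5  6  7  8
 g  1  1  2  3  4  5  6  7  8
 h  2  2  2  3  4  5  6  7  8
 h  3  3  3  3  4  5  6  7  8
 g  4  4  4  4  4  5  6  7  8
 l  5  5  5  5  5  5  6  7  8
 a  6  6  6  6  6  6  6  7  8
 a  7  7  7  7  7  7  7  7  8
 n  8  8  8  8  8  8  8  8  7

6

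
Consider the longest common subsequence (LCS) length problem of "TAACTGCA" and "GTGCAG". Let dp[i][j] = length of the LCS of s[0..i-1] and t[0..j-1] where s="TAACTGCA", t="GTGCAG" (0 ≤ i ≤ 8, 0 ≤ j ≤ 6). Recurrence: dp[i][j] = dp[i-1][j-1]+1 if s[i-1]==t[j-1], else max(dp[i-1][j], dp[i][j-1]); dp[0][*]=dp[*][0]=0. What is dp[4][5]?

2

   ''  G  T  G  C  A  G
''  0  0  0  0  0  0  0
 T  0  0  1  1  1  1  1
 A  0  0  1  1  1  2  2
 A  0  0  1  1  1  2  2
 C  0  0  1  1  2  2  2
 T  0  0  1  1  2  2  2
 G  0  1  1  2  2  2  3
 C  0  1  1  2  3  3  3
 A  0  1  1  2  3  4  4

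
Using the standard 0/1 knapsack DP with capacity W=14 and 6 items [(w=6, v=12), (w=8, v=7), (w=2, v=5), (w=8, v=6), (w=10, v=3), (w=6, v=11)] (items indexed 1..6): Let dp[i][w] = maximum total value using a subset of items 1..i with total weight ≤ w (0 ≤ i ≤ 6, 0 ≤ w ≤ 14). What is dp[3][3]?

i\w   0   1   2   3   4   5   6   7   8   9  10  11  12  13  14
  0   0   0   0   0   0   0   0   0   0   0   0   0   0   0   0
  1   0   0   0   0   0   0  12  12  12  12  12  12  12  12  12
  2   0   0   0   0   0   0  12  12  12  12  12  12  12  12  19
  3   0   0   5   5   5   5  12  12  17  17  17  17  17  17  19
  4   0   0   5   5   5   5  12  12  17  17  17  17  17  17  19
  5   0   0   5   5   5   5  12  12  17  17  17  17  17  17  19
  6   0   0   5   5   5   5  12  12  17  17  17  17  23  23  28

5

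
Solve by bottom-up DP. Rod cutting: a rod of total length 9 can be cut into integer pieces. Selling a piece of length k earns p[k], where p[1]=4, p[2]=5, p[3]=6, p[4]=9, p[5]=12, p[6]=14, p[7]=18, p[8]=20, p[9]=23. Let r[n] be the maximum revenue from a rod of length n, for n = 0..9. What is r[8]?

32

   n    0    1    2    3    4    5    6    7    8    9
r[n]    0    4    8   12   16   20   24   28   32   36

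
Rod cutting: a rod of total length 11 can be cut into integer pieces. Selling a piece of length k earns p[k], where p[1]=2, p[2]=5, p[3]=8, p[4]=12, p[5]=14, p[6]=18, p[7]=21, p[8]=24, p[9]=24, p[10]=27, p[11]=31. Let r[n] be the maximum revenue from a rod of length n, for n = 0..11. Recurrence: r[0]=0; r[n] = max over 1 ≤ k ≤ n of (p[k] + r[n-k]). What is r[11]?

   n    0    1    2    3    4    5    6    7    8    9   10   11
r[n]    0    2    5    8   12   14   18   21   24   26   30   33

33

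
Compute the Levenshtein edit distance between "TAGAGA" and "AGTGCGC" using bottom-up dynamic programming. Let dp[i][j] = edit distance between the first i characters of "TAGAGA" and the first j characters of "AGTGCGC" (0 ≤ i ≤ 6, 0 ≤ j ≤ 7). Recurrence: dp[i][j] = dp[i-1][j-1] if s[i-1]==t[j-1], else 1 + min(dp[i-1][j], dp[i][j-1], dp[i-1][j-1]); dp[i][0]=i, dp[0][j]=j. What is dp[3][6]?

   ''  A  G  T  G  C  G  C
''  0  1  2  3  4  5  6  7
 T  1  1  2  2  3  4  5  6
 A  2  1  2  3  3  4  5  6
 G  3  2  1  2  3  4  4  5
 A  4  3  2  2  3  4  5  5
 G  5  4  3  3  2  3  4  5
 A  6  5  4  4  3  3  4  5

4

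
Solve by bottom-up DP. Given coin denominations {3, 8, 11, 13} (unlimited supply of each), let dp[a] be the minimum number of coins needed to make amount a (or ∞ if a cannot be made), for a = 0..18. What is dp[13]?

1

 a  0  1  2  3  4  5  6  7  8  9 10 11 12 13 14 15 16 17 18
dp  0  -  -  1  -  -  2  -  1  3  -  1  4  1  2  5  2  3  6
(- denotes ∞ / unreachable)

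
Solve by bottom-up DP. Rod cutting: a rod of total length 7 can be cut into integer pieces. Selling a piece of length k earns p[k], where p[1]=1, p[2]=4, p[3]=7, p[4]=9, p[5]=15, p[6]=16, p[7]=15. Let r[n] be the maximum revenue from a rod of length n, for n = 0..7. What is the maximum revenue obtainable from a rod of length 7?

   n    0    1    2    3    4    5    6    7
r[n]    0    1    4    7    9   15   16   19

19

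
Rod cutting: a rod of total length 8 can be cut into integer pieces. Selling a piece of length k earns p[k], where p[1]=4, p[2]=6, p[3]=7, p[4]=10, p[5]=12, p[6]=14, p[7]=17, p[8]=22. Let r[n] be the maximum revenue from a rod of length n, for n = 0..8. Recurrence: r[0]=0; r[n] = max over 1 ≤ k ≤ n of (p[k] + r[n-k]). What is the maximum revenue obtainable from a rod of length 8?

   n    0    1    2    3    4    5    6    7    8
r[n]    0    4    8   12   16   20   24   28   32

32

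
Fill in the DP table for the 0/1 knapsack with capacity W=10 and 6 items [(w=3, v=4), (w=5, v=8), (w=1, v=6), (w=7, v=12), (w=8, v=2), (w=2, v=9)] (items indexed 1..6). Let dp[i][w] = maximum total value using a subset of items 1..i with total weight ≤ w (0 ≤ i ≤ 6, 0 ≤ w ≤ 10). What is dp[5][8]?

i\w   0   1   2   3   4   5   6   7   8   9  10
  0   0   0   0   0   0   0   0   0   0   0   0
  1   0   0   0   4   4   4   4   4   4   4   4
  2   0   0   0   4   4   8   8   8  12  12  12
  3   0   6   6   6  10  10  14  14  14  18  18
  4   0   6   6   6  10  10  14  14  18  18  18
  5   0   6   6   6  10  10  14  14  18  18  18
  6   0   6   9  15  15  15  19  19  23  23  27

18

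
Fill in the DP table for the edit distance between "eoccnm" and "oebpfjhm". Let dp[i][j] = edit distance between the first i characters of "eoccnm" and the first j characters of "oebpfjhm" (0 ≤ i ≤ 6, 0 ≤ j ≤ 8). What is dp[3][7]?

6

   ''  o  e  b  p  f  j  h  m
''  0  1  2  3  4  5  6  7  8
 e  1  1  1  2  3  4  5  6  7
 o  2  1  2  2  3  4  5  6  7
 c  3  2  2  3  3  4  5  6  7
 c  4  3  3  3  4  4  5  6  7
 n  5  4  4  4  4  5  5  6  7
 m  6  5  5  5  5  5  6  6  6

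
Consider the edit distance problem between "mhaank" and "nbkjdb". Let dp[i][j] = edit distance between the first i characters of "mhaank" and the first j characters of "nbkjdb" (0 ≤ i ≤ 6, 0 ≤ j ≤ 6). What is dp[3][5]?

5

   ''  n  b  k  j  d  b
''  0  1  2  3  4  5  6
 m  1  1  2  3  4  5  6
 h  2  2  2  3  4  5  6
 a  3  3  3  3  4  5  6
 a  4  4  4  4  4  5  6
 n  5  4  5  5  5  5  6
 k  6  5  5  5  6  6  6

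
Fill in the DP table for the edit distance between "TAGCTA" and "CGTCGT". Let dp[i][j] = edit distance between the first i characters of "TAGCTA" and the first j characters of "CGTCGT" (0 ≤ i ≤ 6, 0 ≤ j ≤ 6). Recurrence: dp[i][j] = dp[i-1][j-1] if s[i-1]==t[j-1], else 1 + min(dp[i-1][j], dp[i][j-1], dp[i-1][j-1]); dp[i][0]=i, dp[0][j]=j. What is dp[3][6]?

4

   ''  C  G  T  C  G  T
''  0  1  2  3  4  5  6
 T  1  1  2  2  3  4  5
 A  2  2  2  3  3  4  5
 G  3  3  2  3  4  3  4
 C  4  3  3  3  3  4  4
 T  5  4  4  3  4  4  4
 A  6  5  5  4  4  5  5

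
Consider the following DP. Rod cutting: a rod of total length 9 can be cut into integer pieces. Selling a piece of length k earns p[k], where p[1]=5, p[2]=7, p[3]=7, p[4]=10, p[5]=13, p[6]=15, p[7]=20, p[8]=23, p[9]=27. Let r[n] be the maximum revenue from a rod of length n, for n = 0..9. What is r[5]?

   n    0    1    2    3    4    5    6    7    8    9
r[n]    0    5   10   15   20   25   30   35   40   45

25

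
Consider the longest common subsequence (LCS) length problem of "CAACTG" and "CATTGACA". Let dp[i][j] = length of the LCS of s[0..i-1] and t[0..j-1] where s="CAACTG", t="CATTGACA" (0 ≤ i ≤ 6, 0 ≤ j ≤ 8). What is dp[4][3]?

   ''  C  A  T  T  G  A  C  A
''  0  0  0  0  0  0  0  0  0
 C  0  1  1  1  1  1  1  1  1
 A  0  1  2  2  2  2  2  2  2
 A  0  1  2  2  2  2  3  3  3
 C  0  1  2  2  2  2  3  4  4
 T  0  1  2  3  3  3  3  4  4
 G  0  1  2  3  3  4  4  4  4

2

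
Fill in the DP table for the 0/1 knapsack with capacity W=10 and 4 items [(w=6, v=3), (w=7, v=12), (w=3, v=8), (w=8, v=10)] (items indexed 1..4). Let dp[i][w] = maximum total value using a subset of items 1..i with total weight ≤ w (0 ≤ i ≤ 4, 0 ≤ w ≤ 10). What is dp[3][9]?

12

i\w   0   1   2   3   4   5   6   7   8   9  10
  0   0   0   0   0   0   0   0   0   0   0   0
  1   0   0   0   0   0   0   3   3   3   3   3
  2   0   0   0   0   0   0   3  12  12  12  12
  3   0   0   0   8   8   8   8  12  12  12  20
  4   0   0   0   8   8   8   8  12  12  12  20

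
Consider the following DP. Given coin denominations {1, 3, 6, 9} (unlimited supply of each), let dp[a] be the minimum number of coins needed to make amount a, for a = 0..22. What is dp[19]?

 a  0  1  2  3  4  5  6  7  8  9 10 11 12 13 14 15 16 17 18 19 20 21 22
dp  0  1  2  1  2  3  1  2  3  1  2  3  2  3  4  2  3  4  2  3  4  3  4

3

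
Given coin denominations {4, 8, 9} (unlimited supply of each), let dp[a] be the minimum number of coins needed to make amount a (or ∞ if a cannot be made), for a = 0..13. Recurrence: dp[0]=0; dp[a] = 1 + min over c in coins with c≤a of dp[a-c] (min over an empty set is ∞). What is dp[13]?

 a  0  1  2  3  4  5  6  7  8  9 10 11 12 13
dp  0  -  -  -  1  -  -  -  1  1  -  -  2  2
(- denotes ∞ / unreachable)

2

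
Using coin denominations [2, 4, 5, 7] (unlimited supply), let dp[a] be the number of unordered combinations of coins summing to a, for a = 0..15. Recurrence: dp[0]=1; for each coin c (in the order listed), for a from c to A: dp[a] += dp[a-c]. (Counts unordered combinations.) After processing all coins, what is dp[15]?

7

after  coin     0     1     2     3     4     5     6     7     8     9    10    11    12    13    14    15
          2     1     0     1     0     1     0     1     0     1     0     1     0     1     0     1     0
          4     1     0     1     0     2     0     2     0     3     0     3     0     4     0     4     0
          5     1     0     1     0     2     1     2     1     3     2     4     2     5     3     6     4
          7     1     0     1     0     2     1     2     2     3     3     4     4     6     5     8     7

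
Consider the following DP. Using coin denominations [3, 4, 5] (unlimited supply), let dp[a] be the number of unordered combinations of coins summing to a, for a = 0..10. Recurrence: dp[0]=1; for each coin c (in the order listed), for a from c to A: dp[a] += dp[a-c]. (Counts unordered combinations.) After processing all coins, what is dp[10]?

after  coin     0     1     2     3     4     5     6     7     8     9    10
          3     1     0     0     1     0     0     1     0     0     1     0
          4     1     0     0     1     1     0     1     1     1     1     1
          5     1     0     0     1     1     1     1     1     2     2     2

2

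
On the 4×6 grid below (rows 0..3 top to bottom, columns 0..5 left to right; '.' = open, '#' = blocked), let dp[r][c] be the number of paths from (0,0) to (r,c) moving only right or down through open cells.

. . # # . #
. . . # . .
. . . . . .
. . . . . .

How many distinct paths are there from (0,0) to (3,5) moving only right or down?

24

r\c   0   1   2   3   4   5
  0   1   1   0   0   0   0
  1   1   2   2   0   0   0
  2   1   3   5   5   5   5
  3   1   4   9  14  19  24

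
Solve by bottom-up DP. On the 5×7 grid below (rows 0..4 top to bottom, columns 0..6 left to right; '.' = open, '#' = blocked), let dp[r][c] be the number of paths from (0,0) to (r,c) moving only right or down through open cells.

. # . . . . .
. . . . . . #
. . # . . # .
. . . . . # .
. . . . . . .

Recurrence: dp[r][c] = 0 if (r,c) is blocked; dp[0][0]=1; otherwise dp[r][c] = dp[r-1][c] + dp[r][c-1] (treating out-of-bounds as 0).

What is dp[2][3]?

r\c   0   1   2   3   4   5   6
  0   1   0   0   0   0   0   0
  1   1   1   1   1   1   1   0
  2   1   2   0   1   2   0   0
  3   1   3   3   4   6   0   0
  4   1   4   7  11  17  17  17

1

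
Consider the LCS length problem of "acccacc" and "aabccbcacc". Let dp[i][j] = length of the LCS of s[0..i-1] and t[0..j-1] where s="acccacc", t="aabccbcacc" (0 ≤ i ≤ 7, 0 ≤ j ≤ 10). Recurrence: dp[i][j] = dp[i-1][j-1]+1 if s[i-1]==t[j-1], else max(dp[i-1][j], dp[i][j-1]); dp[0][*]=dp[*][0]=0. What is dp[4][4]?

   ''  a  a  b  c  c  b  c  a  c  c
''  0  0  0  0  0  0  0  0  0  0  0
 a  0  1  1  1  1  1  1  1  1  1  1
 c  0  1  1  1  2  2  2  2  2  2  2
 c  0  1  1  1  2  3  3  3  3  3  3
 c  0  1  1  1  2  3  3  4  4  4  4
 a  0  1  2  2  2  3  3  4  5  5  5
 c  0  1  2  2  3  3  3  4  5  6  6
 c  0  1  2  2  3  4  4  4  5  6  7

2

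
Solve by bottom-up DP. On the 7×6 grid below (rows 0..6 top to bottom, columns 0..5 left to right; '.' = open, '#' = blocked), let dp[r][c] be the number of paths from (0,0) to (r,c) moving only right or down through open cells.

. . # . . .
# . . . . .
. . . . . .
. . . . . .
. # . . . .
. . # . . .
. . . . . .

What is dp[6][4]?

37

r\c   0   1   2   3   4   5
  0   1   1   0   0   0   0
  1   0   1   1   1   1   1
  2   0   1   2   3   4   5
  3   0   1   3   6  10  15
  4   0   0   3   9  19  34
  5   0   0   0   9  28  62
  6   0   0   0   9  37  99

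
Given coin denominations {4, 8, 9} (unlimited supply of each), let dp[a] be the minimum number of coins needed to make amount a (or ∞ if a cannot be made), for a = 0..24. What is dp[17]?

 a  0  1  2  3  4  5  6  7  8  9 10 11 12 13 14 15 16 17 18 19 20 21 22 23 24
dp  0  -  -  -  1  -  -  -  1  1  -  -  2  2  -  -  2  2  2  -  3  3  3  -  3
(- denotes ∞ / unreachable)

2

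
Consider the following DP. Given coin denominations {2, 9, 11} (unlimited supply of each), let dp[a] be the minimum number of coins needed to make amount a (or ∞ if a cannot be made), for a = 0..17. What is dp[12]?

 a  0  1  2  3  4  5  6  7  8  9 10 11 12 13 14 15 16 17
dp  0  -  1  -  2  -  3  -  4  1  5  1  6  2  7  3  8  4
(- denotes ∞ / unreachable)

6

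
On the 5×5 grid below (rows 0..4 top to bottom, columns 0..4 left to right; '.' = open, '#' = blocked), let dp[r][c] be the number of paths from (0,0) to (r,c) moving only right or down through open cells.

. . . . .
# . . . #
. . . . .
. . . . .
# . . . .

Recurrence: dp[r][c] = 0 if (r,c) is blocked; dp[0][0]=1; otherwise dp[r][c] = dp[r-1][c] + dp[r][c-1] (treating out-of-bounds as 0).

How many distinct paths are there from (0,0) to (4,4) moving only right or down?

31

r\c   0   1   2   3   4
  0   1   1   1   1   1
  1   0   1   2   3   0
  2   0   1   3   6   6
  3   0   1   4  10  16
  4   0   1   5  15  31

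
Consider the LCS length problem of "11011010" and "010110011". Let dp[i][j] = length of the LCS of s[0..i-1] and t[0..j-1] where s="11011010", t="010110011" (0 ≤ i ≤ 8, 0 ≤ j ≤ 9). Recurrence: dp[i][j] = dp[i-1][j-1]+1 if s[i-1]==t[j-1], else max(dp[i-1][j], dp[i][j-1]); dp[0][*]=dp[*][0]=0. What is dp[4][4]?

3

   ''  0  1  0  1  1  0  0  1  1
''  0  0  0  0  0  0  0  0  0  0
 1  0  0  1  1  1  1  1  1  1  1
 1  0  0  1  1  2  2  2  2  2  2
 0  0  1  1  2  2  2  3  3  3  3
 1  0  1  2  2  3  3  3  3  4  4
 1  0  1  2  2  3  4  4  4  4  5
 0  0  1  2  3  3  4  5  5  5  5
 1  0  1  2  3  4  4  5  5  6  6
 0  0  1  2  3  4  4  5  6  6  6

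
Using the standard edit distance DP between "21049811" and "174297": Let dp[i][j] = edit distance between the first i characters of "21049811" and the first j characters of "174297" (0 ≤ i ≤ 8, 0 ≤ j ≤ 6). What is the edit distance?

   ''  1  7  4  2  9  7
''  0  1  2  3  4  5  6
 2  1  1  2  3  3  4  5
 1  2  1  2  3  4  4  5
 0  3  2  2  3  4  5  5
 4  4  3  3  2  3  4  5
 9  5  4  4  3  3  3  4
 8  6  5  5  4  4  4  4
 1  7  6  6  5  5  5  5
 1  8  7  7  6  6  6  6

6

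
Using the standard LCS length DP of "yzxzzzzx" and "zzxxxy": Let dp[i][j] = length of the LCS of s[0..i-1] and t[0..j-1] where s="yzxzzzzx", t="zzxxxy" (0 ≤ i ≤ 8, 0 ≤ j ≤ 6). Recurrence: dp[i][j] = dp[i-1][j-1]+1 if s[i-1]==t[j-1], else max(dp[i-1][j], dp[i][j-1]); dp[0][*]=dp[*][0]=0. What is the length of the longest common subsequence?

3

   ''  z  z  x  x  x  y
''  0  0  0  0  0  0  0
 y  0  0  0  0  0  0  1
 z  0  1  1  1  1  1  1
 x  0  1  1  2  2  2  2
 z  0  1  2  2  2  2  2
 z  0  1  2  2  2  2  2
 z  0  1  2  2  2  2  2
 z  0  1  2  2  2  2  2
 x  0  1  2  3  3  3  3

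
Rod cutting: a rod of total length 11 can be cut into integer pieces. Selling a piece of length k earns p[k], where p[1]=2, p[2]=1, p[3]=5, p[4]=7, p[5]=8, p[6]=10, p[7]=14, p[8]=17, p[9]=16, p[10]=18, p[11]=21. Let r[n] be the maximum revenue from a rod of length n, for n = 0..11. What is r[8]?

   n    0    1    2    3    4    5    6    7    8    9   10   11
r[n]    0    2    4    6    8   10   12   14   17   19   21   23

17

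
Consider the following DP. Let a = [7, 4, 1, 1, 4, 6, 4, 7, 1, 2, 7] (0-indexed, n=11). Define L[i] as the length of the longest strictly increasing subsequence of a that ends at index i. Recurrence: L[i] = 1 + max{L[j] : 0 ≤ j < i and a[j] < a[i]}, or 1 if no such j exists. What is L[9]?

   i    0    1    2    3    4    5    6    7    8    9   10
a[i]    7    4    1    1    4    6    4    7    1    2    7
L[i]    1    1    1    1    2    3    2    4    1    2    4

2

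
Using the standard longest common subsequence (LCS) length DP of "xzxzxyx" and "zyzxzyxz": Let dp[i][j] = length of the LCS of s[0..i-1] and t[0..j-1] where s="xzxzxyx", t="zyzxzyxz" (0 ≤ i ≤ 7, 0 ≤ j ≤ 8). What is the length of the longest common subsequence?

   ''  z  y  z  x  z  y  x  z
''  0  0  0  0  0  0  0  0  0
 x  0  0  0  0  1  1  1  1  1
 z  0  1  1  1  1  2  2  2  2
 x  0  1  1  1  2  2  2  3  3
 z  0  1  1  2  2  3  3  3  4
 x  0  1  1  2  3  3  3  4  4
 y  0  1  2  2  3  3  4  4  4
 x  0  1  2  2  3  3  4  5  5

5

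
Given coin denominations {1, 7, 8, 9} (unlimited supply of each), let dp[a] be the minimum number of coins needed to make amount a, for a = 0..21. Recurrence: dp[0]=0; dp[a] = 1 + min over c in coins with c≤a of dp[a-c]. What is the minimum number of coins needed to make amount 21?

 a  0  1  2  3  4  5  6  7  8  9 10 11 12 13 14 15 16 17 18 19 20 21
dp  0  1  2  3  4  5  6  1  1  1  2  3  4  5  2  2  2  2  2  3  4  3

3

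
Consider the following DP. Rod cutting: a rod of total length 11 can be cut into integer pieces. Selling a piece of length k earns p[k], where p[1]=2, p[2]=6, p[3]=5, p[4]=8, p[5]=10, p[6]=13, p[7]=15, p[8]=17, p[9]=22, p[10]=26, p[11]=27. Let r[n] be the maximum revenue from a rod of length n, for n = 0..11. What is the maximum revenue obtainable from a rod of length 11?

   n    0    1    2    3    4    5    6    7    8    9   10   11
r[n]    0    2    6    8   12   14   18   20   24   26   30   32

32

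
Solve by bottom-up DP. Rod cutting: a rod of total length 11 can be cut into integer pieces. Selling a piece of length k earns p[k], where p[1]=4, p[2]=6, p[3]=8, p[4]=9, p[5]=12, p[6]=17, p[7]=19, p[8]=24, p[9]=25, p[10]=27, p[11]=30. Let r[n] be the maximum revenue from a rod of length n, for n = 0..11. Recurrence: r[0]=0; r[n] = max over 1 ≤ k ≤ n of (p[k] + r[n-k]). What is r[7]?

28

   n    0    1    2    3    4    5    6    7    8    9   10   11
r[n]    0    4    8   12   16   20   24   28   32   36   40   44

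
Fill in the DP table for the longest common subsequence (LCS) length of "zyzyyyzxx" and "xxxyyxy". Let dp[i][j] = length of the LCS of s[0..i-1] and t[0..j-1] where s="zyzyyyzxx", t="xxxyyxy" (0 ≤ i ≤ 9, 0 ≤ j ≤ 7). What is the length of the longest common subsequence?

   ''  x  x  x  y  y  x  y
''  0  0  0  0  0  0  0  0
 z  0  0  0  0  0  0  0  0
 y  0  0  0  0  1  1  1  1
 z  0  0  0  0  1  1  1  1
 y  0  0  0  0  1  2  2  2
 y  0  0  0  0  1  2  2  3
 y  0  0  0  0  1  2  2  3
 z  0  0  0  0  1  2  2  3
 x  0  1  1  1  1  2  3  3
 x  0  1  2  2  2  2  3  3

3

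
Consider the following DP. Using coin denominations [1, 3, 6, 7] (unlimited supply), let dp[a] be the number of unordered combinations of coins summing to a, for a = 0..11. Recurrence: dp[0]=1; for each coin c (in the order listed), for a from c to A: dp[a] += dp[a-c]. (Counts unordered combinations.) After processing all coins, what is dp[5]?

2

after  coin     0     1     2     3     4     5     6     7     8     9    10    11
          1     1     1     1     1     1     1     1     1     1     1     1     1
          3     1     1     1     2     2     2     3     3     3     4     4     4
          6     1     1     1     2     2     2     4     4     4     6     6     6
          7     1     1     1     2     2     2     4     5     5     7     8     8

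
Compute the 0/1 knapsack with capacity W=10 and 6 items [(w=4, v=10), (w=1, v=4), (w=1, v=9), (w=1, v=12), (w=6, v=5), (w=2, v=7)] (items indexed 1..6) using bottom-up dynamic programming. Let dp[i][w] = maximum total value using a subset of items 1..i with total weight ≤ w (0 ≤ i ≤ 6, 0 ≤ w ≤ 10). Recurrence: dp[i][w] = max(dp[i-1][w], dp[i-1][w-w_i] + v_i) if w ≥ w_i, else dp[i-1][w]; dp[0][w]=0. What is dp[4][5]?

i\w   0   1   2   3   4   5   6   7   8   9  10
  0   0   0   0   0   0   0   0   0   0   0   0
  1   0   0   0   0  10  10  10  10  10  10  10
  2   0   4   4   4  10  14  14  14  14  14  14
  3   0   9  13  13  13  19  23  23  23  23  23
  4   0  12  21  25  25  25  31  35  35  35  35
  5   0  12  21  25  25  25  31  35  35  35  35
  6   0  12  21  25  28  32  32  35  38  42  42

25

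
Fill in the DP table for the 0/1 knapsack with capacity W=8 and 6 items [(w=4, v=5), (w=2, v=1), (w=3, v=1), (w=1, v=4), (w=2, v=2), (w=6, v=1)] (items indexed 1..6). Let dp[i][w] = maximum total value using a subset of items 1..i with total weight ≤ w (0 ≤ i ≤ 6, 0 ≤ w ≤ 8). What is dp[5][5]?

9

i\w   0   1   2   3   4   5   6   7   8
  0   0   0   0   0   0   0   0   0   0
  1   0   0   0   0   5   5   5   5   5
  2   0   0   1   1   5   5   6   6   6
  3   0   0   1   1   5   5   6   6   6
  4   0   4   4   5   5   9   9  10  10
  5   0   4   4   6   6   9   9  11  11
  6   0   4   4   6   6   9   9  11  11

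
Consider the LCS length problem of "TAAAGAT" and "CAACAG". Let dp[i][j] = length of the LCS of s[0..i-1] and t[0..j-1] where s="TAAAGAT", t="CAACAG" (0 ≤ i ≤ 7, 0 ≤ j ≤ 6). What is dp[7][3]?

   ''  C  A  A  C  A  G
''  0  0  0  0  0  0  0
 T  0  0  0  0  0  0  0
 A  0  0  1  1  1  1  1
 A  0  0  1  2  2  2  2
 A  0  0  1  2  2  3  3
 G  0  0  1  2  2  3  4
 A  0  0  1  2  2  3  4
 T  0  0  1  2  2  3  4

2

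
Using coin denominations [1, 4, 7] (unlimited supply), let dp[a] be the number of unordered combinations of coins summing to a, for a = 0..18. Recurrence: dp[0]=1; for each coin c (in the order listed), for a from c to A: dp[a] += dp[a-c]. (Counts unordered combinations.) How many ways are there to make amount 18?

10

after  coin     0     1     2     3     4     5     6     7     8     9    10    11    12    13    14    15    16    17    18
          1     1     1     1     1     1     1     1     1     1     1     1     1     1     1     1     1     1     1     1
          4     1     1     1     1     2     2     2     2     3     3     3     3     4     4     4     4     5     5     5
          7     1     1     1     1     2     2     2     3     4     4     4     5     6     6     7     8     9     9    10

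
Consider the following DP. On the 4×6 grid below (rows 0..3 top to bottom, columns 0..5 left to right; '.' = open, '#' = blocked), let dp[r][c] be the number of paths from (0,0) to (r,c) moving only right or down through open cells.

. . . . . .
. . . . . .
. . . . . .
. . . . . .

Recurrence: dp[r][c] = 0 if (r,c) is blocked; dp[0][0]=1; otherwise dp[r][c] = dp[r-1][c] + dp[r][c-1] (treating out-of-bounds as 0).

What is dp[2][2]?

6

r\c   0   1   2   3   4   5
  0   1   1   1   1   1   1
  1   1   2   3   4   5   6
  2   1   3   6  10  15  21
  3   1   4  10  20  35  56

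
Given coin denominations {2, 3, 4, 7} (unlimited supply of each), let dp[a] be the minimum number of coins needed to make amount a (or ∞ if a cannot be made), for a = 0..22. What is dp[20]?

 a  0  1  2  3  4  5  6  7  8  9 10 11 12 13 14 15 16 17 18 19 20 21 22
dp  0  -  1  1  1  2  2  1  2  2  2  2  3  3  2  3  3  3  3  4  4  3  4
(- denotes ∞ / unreachable)

4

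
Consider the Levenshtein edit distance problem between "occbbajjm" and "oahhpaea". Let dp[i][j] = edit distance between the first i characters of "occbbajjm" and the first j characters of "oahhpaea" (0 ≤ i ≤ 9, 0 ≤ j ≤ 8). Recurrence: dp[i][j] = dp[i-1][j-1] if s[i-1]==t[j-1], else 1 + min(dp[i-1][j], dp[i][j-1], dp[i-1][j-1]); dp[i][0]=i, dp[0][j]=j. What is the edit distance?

7

   ''  o  a  h  h  p  a  e  a
''  0  1  2  3  4  5  6  7  8
 o  1  0  1  2  3  4  5  6  7
 c  2  1  1  2  3  4  5  6  7
 c  3  2  2  2  3  4  5  6  7
 b  4  3  3  3  3  4  5  6  7
 b  5  4  4  4  4  4  5  6  7
 a  6  5  4  5  5  5  4  5  6
 j  7  6  5  5  6  6  5  5  6
 j  8  7  6  6  6  7  6  6  6
 m  9  8  7  7  7  7  7  7  7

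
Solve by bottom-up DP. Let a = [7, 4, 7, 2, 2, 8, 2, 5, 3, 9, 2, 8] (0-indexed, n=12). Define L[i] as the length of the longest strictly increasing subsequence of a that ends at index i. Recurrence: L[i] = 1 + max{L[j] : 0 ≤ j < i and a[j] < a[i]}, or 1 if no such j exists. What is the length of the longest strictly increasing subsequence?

   i    0    1    2    3    4    5    6    7    8    9   10   11
a[i]    7    4    7    2    2    8    2    5    3    9    2    8
L[i]    1    1    2    1    1    3    1    2    2    4    1    3

4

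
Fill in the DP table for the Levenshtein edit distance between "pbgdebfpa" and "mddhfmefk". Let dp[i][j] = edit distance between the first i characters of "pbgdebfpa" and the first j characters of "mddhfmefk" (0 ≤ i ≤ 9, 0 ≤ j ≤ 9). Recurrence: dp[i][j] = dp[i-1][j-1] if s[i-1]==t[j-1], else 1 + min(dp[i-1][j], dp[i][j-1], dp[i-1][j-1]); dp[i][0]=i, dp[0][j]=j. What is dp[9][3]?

8

   ''  m  d  d  h  f  m  e  f  k
''  0  1  2  3  4  5  6  7  8  9
 p  1  1  2  3  4  5  6  7  8  9
 b  2  2  2  3  4  5  6  7  8  9
 g  3  3  3  3  4  5  6  7  8  9
 d  4  4  3  3  4  5  6  7  8  9
 e  5  5  4  4  4  5  6  6  7  8
 b  6  6  5  5  5  5  6  7  7  8
 f  7  7  6  6  6  5  6  7  7  8
 p  8  8  7  7  7  6  6  7  8  8
 a  9  9  8  8  8  7  7  7  8  9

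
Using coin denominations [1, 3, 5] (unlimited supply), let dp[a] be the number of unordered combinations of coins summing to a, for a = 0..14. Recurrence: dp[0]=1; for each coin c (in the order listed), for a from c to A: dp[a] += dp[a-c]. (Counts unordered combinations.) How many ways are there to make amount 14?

11

after  coin     0     1     2     3     4     5     6     7     8     9    10    11    12    13    14
          1     1     1     1     1     1     1     1     1     1     1     1     1     1     1     1
          3     1     1     1     2     2     2     3     3     3     4     4     4     5     5     5
          5     1     1     1     2     2     3     4     4     5     6     7     8     9    10    11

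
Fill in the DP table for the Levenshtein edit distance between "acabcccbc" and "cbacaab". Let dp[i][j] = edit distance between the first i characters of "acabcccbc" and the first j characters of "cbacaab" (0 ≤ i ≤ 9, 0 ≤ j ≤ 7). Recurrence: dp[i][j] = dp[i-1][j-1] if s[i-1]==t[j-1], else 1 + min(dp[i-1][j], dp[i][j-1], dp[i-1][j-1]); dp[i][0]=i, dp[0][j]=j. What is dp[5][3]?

   ''  c  b  a  c  a  a  b
''  0  1  2  3  4  5  6  7
 a  1  1  2  2  3  4  5  6
 c  2  1  2  3  2  3  4  5
 a  3  2  2  2  3  2  3  4
 b  4  3  2  3  3  3  3  3
 c  5  4  3  3  3  4  4  4
 c  6  5  4  4  3  4  5  5
 c  7  6  5  5  4  4  5  6
 b  8  7  6  6  5  5  5  5
 c  9  8  7  7  6  6  6  6

3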